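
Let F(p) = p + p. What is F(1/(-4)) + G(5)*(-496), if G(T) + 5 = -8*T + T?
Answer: 39679/2 ≈ 19840.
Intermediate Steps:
G(T) = -5 - 7*T (G(T) = -5 + (-8*T + T) = -5 - 7*T)
F(p) = 2*p
F(1/(-4)) + G(5)*(-496) = 2/(-4) + (-5 - 7*5)*(-496) = 2*(-¼) + (-5 - 35)*(-496) = -½ - 40*(-496) = -½ + 19840 = 39679/2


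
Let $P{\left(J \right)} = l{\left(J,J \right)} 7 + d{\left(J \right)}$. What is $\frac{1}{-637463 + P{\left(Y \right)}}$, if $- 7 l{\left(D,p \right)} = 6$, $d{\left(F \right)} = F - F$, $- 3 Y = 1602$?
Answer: $- \frac{1}{637469} \approx -1.5687 \cdot 10^{-6}$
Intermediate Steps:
$Y = -534$ ($Y = \left(- \frac{1}{3}\right) 1602 = -534$)
$d{\left(F \right)} = 0$
$l{\left(D,p \right)} = - \frac{6}{7}$ ($l{\left(D,p \right)} = \left(- \frac{1}{7}\right) 6 = - \frac{6}{7}$)
$P{\left(J \right)} = -6$ ($P{\left(J \right)} = \left(- \frac{6}{7}\right) 7 + 0 = -6 + 0 = -6$)
$\frac{1}{-637463 + P{\left(Y \right)}} = \frac{1}{-637463 - 6} = \frac{1}{-637469} = - \frac{1}{637469}$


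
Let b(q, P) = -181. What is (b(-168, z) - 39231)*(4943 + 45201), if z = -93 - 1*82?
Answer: -1976275328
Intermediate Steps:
z = -175 (z = -93 - 82 = -175)
(b(-168, z) - 39231)*(4943 + 45201) = (-181 - 39231)*(4943 + 45201) = -39412*50144 = -1976275328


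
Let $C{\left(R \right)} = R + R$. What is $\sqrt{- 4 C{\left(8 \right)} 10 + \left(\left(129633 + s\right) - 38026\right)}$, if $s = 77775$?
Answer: $\sqrt{168742} \approx 410.78$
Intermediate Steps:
$C{\left(R \right)} = 2 R$
$\sqrt{- 4 C{\left(8 \right)} 10 + \left(\left(129633 + s\right) - 38026\right)} = \sqrt{- 4 \cdot 2 \cdot 8 \cdot 10 + \left(\left(129633 + 77775\right) - 38026\right)} = \sqrt{\left(-4\right) 16 \cdot 10 + \left(207408 - 38026\right)} = \sqrt{\left(-64\right) 10 + 169382} = \sqrt{-640 + 169382} = \sqrt{168742}$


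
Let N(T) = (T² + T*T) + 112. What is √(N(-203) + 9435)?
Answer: √91965 ≈ 303.26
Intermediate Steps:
N(T) = 112 + 2*T² (N(T) = (T² + T²) + 112 = 2*T² + 112 = 112 + 2*T²)
√(N(-203) + 9435) = √((112 + 2*(-203)²) + 9435) = √((112 + 2*41209) + 9435) = √((112 + 82418) + 9435) = √(82530 + 9435) = √91965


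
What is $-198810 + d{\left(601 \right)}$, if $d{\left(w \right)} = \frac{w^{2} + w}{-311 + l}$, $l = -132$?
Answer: $- \frac{88434632}{443} \approx -1.9963 \cdot 10^{5}$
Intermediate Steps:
$d{\left(w \right)} = - \frac{w}{443} - \frac{w^{2}}{443}$ ($d{\left(w \right)} = \frac{w^{2} + w}{-311 - 132} = \frac{w + w^{2}}{-443} = \left(w + w^{2}\right) \left(- \frac{1}{443}\right) = - \frac{w}{443} - \frac{w^{2}}{443}$)
$-198810 + d{\left(601 \right)} = -198810 - \frac{601 \left(1 + 601\right)}{443} = -198810 - \frac{601}{443} \cdot 602 = -198810 - \frac{361802}{443} = - \frac{88434632}{443}$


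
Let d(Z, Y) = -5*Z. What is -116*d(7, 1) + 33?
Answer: 4093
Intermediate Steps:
-116*d(7, 1) + 33 = -(-580)*7 + 33 = -116*(-35) + 33 = 4060 + 33 = 4093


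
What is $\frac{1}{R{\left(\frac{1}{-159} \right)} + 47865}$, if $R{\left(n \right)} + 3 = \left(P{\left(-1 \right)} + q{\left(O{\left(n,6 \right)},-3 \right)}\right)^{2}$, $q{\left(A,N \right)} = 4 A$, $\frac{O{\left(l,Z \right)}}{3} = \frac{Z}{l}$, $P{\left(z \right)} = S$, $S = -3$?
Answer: $\frac{1}{131173263} \approx 7.6235 \cdot 10^{-9}$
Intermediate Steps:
$P{\left(z \right)} = -3$
$O{\left(l,Z \right)} = \frac{3 Z}{l}$ ($O{\left(l,Z \right)} = 3 \frac{Z}{l} = \frac{3 Z}{l}$)
$R{\left(n \right)} = -3 + \left(-3 + \frac{72}{n}\right)^{2}$ ($R{\left(n \right)} = -3 + \left(-3 + 4 \cdot 3 \cdot 6 \frac{1}{n}\right)^{2} = -3 + \left(-3 + 4 \frac{18}{n}\right)^{2} = -3 + \left(-3 + \frac{72}{n}\right)^{2}$)
$\frac{1}{R{\left(\frac{1}{-159} \right)} + 47865} = \frac{1}{\left(6 - \frac{432}{\frac{1}{-159}} + \frac{5184}{\frac{1}{25281}}\right) + 47865} = \frac{1}{\left(6 - \frac{432}{- \frac{1}{159}} + \frac{5184}{\frac{1}{25281}}\right) + 47865} = \frac{1}{\left(6 - -68688 + 5184 \cdot 25281\right) + 47865} = \frac{1}{\left(6 + 68688 + 131056704\right) + 47865} = \frac{1}{131125398 + 47865} = \frac{1}{131173263}$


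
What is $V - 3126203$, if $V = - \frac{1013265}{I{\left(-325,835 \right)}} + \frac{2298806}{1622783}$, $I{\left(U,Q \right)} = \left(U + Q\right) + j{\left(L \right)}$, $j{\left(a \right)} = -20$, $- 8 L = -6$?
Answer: $- \frac{497497246689313}{159032734} \approx -3.1283 \cdot 10^{6}$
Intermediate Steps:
$L = \frac{3}{4}$ ($L = \left(- \frac{1}{8}\right) \left(-6\right) = \frac{3}{4} \approx 0.75$)
$I{\left(U,Q \right)} = -20 + Q + U$ ($I{\left(U,Q \right)} = \left(U + Q\right) - 20 = \left(Q + U\right) - 20 = -20 + Q + U$)
$V = - \frac{328636560311}{159032734}$ ($V = - \frac{1013265}{-20 + 835 - 325} + \frac{2298806}{1622783} = - \frac{1013265}{490} + 2298806 \cdot \frac{1}{1622783} = \left(-1013265\right) \frac{1}{490} + \frac{2298806}{1622783} = - \frac{202653}{98} + \frac{2298806}{1622783} = - \frac{328636560311}{159032734} \approx -2066.5$)
$V - 3126203 = - \frac{328636560311}{159032734} - 3126203 = - \frac{497497246689313}{159032734}$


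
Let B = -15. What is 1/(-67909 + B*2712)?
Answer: -1/108589 ≈ -9.2090e-6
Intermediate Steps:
1/(-67909 + B*2712) = 1/(-67909 - 15*2712) = 1/(-67909 - 40680) = 1/(-108589) = -1/108589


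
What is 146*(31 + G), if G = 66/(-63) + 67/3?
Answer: 53436/7 ≈ 7633.7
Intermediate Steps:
G = 149/7 (G = 66*(-1/63) + 67*(⅓) = -22/21 + 67/3 = 149/7 ≈ 21.286)
146*(31 + G) = 146*(31 + 149/7) = 146*(366/7) = 53436/7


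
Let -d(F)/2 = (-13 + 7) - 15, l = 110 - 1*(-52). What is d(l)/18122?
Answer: 21/9061 ≈ 0.0023176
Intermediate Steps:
l = 162 (l = 110 + 52 = 162)
d(F) = 42 (d(F) = -2*((-13 + 7) - 15) = -2*(-6 - 15) = -2*(-21) = 42)
d(l)/18122 = 42/18122 = 42*(1/18122) = 21/9061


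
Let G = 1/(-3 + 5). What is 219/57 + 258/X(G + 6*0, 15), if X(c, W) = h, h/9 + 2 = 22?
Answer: 3007/570 ≈ 5.2754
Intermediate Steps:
G = ½ (G = 1/2 = ½ ≈ 0.50000)
h = 180 (h = -18 + 9*22 = -18 + 198 = 180)
X(c, W) = 180
219/57 + 258/X(G + 6*0, 15) = 219/57 + 258/180 = 219*(1/57) + 258*(1/180) = 73/19 + 43/30 = 3007/570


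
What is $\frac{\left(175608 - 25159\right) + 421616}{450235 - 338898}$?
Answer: $\frac{572065}{111337} \approx 5.1381$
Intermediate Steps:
$\frac{\left(175608 - 25159\right) + 421616}{450235 - 338898} = \frac{\left(175608 - 25159\right) + 421616}{111337} = \left(150449 + 421616\right) \frac{1}{111337} = 572065 \cdot \frac{1}{111337} = \frac{572065}{111337}$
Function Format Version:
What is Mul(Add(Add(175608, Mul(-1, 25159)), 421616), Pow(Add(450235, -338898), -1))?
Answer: Rational(572065, 111337) ≈ 5.1381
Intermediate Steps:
Mul(Add(Add(175608, Mul(-1, 25159)), 421616), Pow(Add(450235, -338898), -1)) = Mul(Add(Add(175608, -25159), 421616), Pow(111337, -1)) = Mul(Add(150449, 421616), Rational(1, 111337)) = Mul(572065, Rational(1, 111337)) = Rational(572065, 111337)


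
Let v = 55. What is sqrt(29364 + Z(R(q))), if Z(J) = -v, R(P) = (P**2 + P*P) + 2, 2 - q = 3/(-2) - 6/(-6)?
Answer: sqrt(29309) ≈ 171.20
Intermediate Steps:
q = 5/2 (q = 2 - (3/(-2) - 6/(-6)) = 2 - (3*(-1/2) - 6*(-1/6)) = 2 - (-3/2 + 1) = 2 - 1*(-1/2) = 2 + 1/2 = 5/2 ≈ 2.5000)
R(P) = 2 + 2*P**2 (R(P) = (P**2 + P**2) + 2 = 2*P**2 + 2 = 2 + 2*P**2)
Z(J) = -55 (Z(J) = -1*55 = -55)
sqrt(29364 + Z(R(q))) = sqrt(29364 - 55) = sqrt(29309)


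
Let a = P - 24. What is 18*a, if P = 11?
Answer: -234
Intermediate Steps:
a = -13 (a = 11 - 24 = -13)
18*a = 18*(-13) = -234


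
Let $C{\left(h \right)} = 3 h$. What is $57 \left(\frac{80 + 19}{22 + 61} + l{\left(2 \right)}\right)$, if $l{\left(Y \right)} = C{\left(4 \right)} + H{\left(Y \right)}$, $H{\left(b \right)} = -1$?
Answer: $\frac{57684}{83} \approx 694.99$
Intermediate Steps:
$l{\left(Y \right)} = 11$ ($l{\left(Y \right)} = 3 \cdot 4 - 1 = 12 - 1 = 11$)
$57 \left(\frac{80 + 19}{22 + 61} + l{\left(2 \right)}\right) = 57 \left(\frac{80 + 19}{22 + 61} + 11\right) = 57 \left(\frac{99}{83} + 11\right) = 57 \cdot \frac{1012}{83} = \frac{57684}{83}$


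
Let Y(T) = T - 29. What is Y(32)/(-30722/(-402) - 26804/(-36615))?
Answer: 2453205/63092291 ≈ 0.038883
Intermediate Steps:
Y(T) = -29 + T
Y(32)/(-30722/(-402) - 26804/(-36615)) = (-29 + 32)/(-30722/(-402) - 26804/(-36615)) = 3/(-30722*(-1/402) - 26804*(-1/36615)) = 3/(15361/201 + 26804/36615) = 3/(63092291/817735) = 3*(817735/63092291) = 2453205/63092291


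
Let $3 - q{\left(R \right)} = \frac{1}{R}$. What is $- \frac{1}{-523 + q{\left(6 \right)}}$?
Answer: $\frac{6}{3121} \approx 0.0019225$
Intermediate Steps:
$q{\left(R \right)} = 3 - \frac{1}{R}$
$- \frac{1}{-523 + q{\left(6 \right)}} = - \frac{1}{-523 + \left(3 - \frac{1}{6}\right)} = - \frac{1}{-523 + \frac{17}{6}} = - \frac{1}{- \frac{3121}{6}} = \left(-1\right) \left(- \frac{6}{3121}\right) = \frac{6}{3121}$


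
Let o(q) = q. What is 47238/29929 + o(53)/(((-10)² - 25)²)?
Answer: 267299987/168350625 ≈ 1.5878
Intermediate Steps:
47238/29929 + o(53)/(((-10)² - 25)²) = 47238/29929 + 53/(((-10)² - 25)²) = 47238*(1/29929) + 53/((100 - 25)²) = 47238/29929 + 53/(75²) = 47238/29929 + 53/5625 = 267299987/168350625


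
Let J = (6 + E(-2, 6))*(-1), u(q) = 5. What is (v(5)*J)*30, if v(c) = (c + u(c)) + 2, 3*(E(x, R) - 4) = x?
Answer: -3360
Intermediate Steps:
E(x, R) = 4 + x/3
J = -28/3 (J = (6 + (4 + (⅓)*(-2)))*(-1) = (6 + (4 - ⅔))*(-1) = (6 + 10/3)*(-1) = (28/3)*(-1) = -28/3 ≈ -9.3333)
v(c) = 7 + c (v(c) = (c + 5) + 2 = (5 + c) + 2 = 7 + c)
(v(5)*J)*30 = ((7 + 5)*(-28/3))*30 = (12*(-28/3))*30 = -112*30 = -3360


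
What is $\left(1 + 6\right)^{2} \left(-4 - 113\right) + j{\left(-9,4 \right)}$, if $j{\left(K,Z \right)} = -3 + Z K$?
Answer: $-5772$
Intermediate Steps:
$j{\left(K,Z \right)} = -3 + K Z$
$\left(1 + 6\right)^{2} \left(-4 - 113\right) + j{\left(-9,4 \right)} = \left(1 + 6\right)^{2} \left(-4 - 113\right) - 39 = 7^{2} \left(-117\right) - 39 = 49 \left(-117\right) - 39 = -5733 - 39 = -5772$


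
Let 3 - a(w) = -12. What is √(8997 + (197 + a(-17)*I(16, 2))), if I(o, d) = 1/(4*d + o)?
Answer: 3*√16346/4 ≈ 95.889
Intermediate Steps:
a(w) = 15 (a(w) = 3 - 1*(-12) = 3 + 12 = 15)
I(o, d) = 1/(o + 4*d)
√(8997 + (197 + a(-17)*I(16, 2))) = √(8997 + (197 + 15/(16 + 4*2))) = √(8997 + (197 + 15/(16 + 8))) = √(8997 + (197 + 15/24)) = √(8997 + (197 + 15*(1/24))) = √(8997 + (197 + 5/8)) = √(8997 + 1581/8) = √(73557/8) = 3*√16346/4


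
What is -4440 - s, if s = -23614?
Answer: 19174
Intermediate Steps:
-4440 - s = -4440 - 1*(-23614) = -4440 + 23614 = 19174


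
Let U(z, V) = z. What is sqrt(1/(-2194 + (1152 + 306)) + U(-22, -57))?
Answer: I*sqrt(744878)/184 ≈ 4.6906*I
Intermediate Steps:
sqrt(1/(-2194 + (1152 + 306)) + U(-22, -57)) = sqrt(1/(-2194 + (1152 + 306)) - 22) = sqrt(1/(-2194 + 1458) - 22) = sqrt(1/(-736) - 22) = sqrt(-1/736 - 22) = sqrt(-16193/736) = I*sqrt(744878)/184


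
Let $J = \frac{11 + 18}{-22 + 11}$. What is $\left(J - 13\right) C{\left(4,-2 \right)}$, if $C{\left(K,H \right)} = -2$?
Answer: $\frac{344}{11} \approx 31.273$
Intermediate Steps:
$J = - \frac{29}{11}$ ($J = \frac{29}{-11} = 29 \left(- \frac{1}{11}\right) = - \frac{29}{11} \approx -2.6364$)
$\left(J - 13\right) C{\left(4,-2 \right)} = \left(- \frac{29}{11} - 13\right) \left(-2\right) = \left(- \frac{172}{11}\right) \left(-2\right) = \frac{344}{11}$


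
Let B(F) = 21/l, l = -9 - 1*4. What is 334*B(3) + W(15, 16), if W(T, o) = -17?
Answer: -7235/13 ≈ -556.54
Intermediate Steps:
l = -13 (l = -9 - 4 = -13)
B(F) = -21/13 (B(F) = 21/(-13) = 21*(-1/13) = -21/13)
334*B(3) + W(15, 16) = 334*(-21/13) - 17 = -7014/13 - 17 = -7235/13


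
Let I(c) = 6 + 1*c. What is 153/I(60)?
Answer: 51/22 ≈ 2.3182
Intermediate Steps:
I(c) = 6 + c
153/I(60) = 153/(6 + 60) = 153/66 = 153*(1/66) = 51/22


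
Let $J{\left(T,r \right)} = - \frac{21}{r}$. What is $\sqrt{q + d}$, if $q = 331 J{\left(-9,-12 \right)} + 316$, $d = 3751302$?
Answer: $\frac{\sqrt{15008789}}{2} \approx 1937.1$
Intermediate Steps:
$q = \frac{3581}{4}$ ($q = 331 \left(- \frac{21}{-12}\right) + 316 = 331 \left(\left(-21\right) \left(- \frac{1}{12}\right)\right) + 316 = 331 \cdot \frac{7}{4} + 316 = \frac{2317}{4} + 316 = \frac{3581}{4} \approx 895.25$)
$\sqrt{q + d} = \sqrt{\frac{3581}{4} + 3751302} = \sqrt{\frac{15008789}{4}} = \frac{\sqrt{15008789}}{2}$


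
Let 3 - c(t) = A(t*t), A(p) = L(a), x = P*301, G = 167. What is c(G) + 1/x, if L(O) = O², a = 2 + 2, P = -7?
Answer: -27392/2107 ≈ -13.000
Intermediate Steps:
x = -2107 (x = -7*301 = -2107)
a = 4
A(p) = 16 (A(p) = 4² = 16)
c(t) = -13 (c(t) = 3 - 1*16 = 3 - 16 = -13)
c(G) + 1/x = -13 + 1/(-2107) = -13 - 1/2107 = -27392/2107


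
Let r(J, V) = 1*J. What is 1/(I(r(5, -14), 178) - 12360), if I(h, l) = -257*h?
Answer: -1/13645 ≈ -7.3287e-5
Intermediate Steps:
r(J, V) = J
1/(I(r(5, -14), 178) - 12360) = 1/(-257*5 - 12360) = 1/(-1285 - 12360) = 1/(-13645) = -1/13645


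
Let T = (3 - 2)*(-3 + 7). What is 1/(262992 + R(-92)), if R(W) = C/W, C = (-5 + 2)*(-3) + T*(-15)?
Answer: 92/24195315 ≈ 3.8024e-6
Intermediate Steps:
T = 4 (T = 1*4 = 4)
C = -51 (C = (-5 + 2)*(-3) + 4*(-15) = -3*(-3) - 60 = 9 - 60 = -51)
R(W) = -51/W
1/(262992 + R(-92)) = 1/(262992 - 51/(-92)) = 1/(262992 - 51*(-1/92)) = 1/(262992 + 51/92) = 1/(24195315/92) = 92/24195315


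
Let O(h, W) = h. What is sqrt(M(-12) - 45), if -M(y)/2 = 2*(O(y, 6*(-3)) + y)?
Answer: sqrt(51) ≈ 7.1414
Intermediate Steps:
M(y) = -8*y (M(y) = -4*(y + y) = -4*2*y = -8*y)
sqrt(M(-12) - 45) = sqrt(-8*(-12) - 45) = sqrt(96 - 45) = sqrt(51)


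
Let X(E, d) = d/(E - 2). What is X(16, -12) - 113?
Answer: -797/7 ≈ -113.86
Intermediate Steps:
X(E, d) = d/(-2 + E)
X(16, -12) - 113 = -12/(-2 + 16) - 113 = -12/14 - 113 = -12*1/14 - 113 = -6/7 - 113 = -797/7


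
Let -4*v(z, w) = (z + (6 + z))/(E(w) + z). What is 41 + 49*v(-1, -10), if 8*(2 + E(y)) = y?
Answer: 893/17 ≈ 52.529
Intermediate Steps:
E(y) = -2 + y/8
v(z, w) = -(6 + 2*z)/(4*(-2 + z + w/8)) (v(z, w) = -(z + (6 + z))/(4*((-2 + w/8) + z)) = -(6 + 2*z)/(4*(-2 + z + w/8)))
41 + 49*v(-1, -10) = 41 + 49*(4*(-3 - 1*(-1))/(-16 - 10 + 8*(-1))) = 41 + 49*(4*(-3 + 1)/(-16 - 10 - 8)) = 41 + 49*(4*(-2)/(-34)) = 41 + 49*(4*(-1/34)*(-2)) = 41 + 49*(4/17) = 41 + 196/17 = 893/17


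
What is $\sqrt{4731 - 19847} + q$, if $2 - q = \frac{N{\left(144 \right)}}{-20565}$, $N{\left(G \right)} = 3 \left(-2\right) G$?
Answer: $\frac{4474}{2285} + 2 i \sqrt{3779} \approx 1.958 + 122.95 i$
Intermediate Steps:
$N{\left(G \right)} = - 6 G$
$q = \frac{4474}{2285}$ ($q = 2 - \frac{\left(-6\right) 144}{-20565} = 2 - \left(-864\right) \left(- \frac{1}{20565}\right) = 2 - \frac{96}{2285} = \frac{4474}{2285} \approx 1.958$)
$\sqrt{4731 - 19847} + q = \sqrt{4731 - 19847} + \frac{4474}{2285} = \sqrt{-15116} + \frac{4474}{2285} = 2 i \sqrt{3779} + \frac{4474}{2285} = \frac{4474}{2285} + 2 i \sqrt{3779}$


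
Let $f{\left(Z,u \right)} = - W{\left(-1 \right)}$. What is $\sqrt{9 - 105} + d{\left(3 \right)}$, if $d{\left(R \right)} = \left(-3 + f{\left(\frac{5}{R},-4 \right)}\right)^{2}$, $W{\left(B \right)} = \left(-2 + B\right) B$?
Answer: $36 + 4 i \sqrt{6} \approx 36.0 + 9.798 i$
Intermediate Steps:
$W{\left(B \right)} = B \left(-2 + B\right)$
$f{\left(Z,u \right)} = -3$ ($f{\left(Z,u \right)} = - \left(-1\right) \left(-2 - 1\right) = - \left(-1\right) \left(-3\right) = \left(-1\right) 3 = -3$)
$d{\left(R \right)} = 36$ ($d{\left(R \right)} = \left(-3 - 3\right)^{2} = \left(-6\right)^{2} = 36$)
$\sqrt{9 - 105} + d{\left(3 \right)} = \sqrt{9 - 105} + 36 = \sqrt{-96} + 36 = 4 i \sqrt{6} + 36 = 36 + 4 i \sqrt{6}$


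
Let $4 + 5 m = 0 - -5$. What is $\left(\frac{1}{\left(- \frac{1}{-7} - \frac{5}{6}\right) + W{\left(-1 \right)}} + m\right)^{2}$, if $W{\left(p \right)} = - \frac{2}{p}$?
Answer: $\frac{2809}{3025} \approx 0.92859$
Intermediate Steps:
$m = \frac{1}{5}$ ($m = - \frac{4}{5} + \frac{0 - -5}{5} = - \frac{4}{5} + \frac{0 + 5}{5} = - \frac{4}{5} + \frac{1}{5} \cdot 5 = - \frac{4}{5} + 1 = \frac{1}{5} \approx 0.2$)
$\left(\frac{1}{\left(- \frac{1}{-7} - \frac{5}{6}\right) + W{\left(-1 \right)}} + m\right)^{2} = \left(\frac{1}{\left(- \frac{1}{-7} - \frac{5}{6}\right) - \frac{2}{-1}} + \frac{1}{5}\right)^{2} = \left(\frac{1}{\left(\left(-1\right) \left(- \frac{1}{7}\right) - \frac{5}{6}\right) - -2} + \frac{1}{5}\right)^{2} = \left(\frac{1}{\left(\frac{1}{7} - \frac{5}{6}\right) + 2} + \frac{1}{5}\right)^{2} = \left(\frac{1}{- \frac{29}{42} + 2} + \frac{1}{5}\right)^{2} = \left(\frac{1}{\frac{55}{42}} + \frac{1}{5}\right)^{2} = \left(\frac{42}{55} + \frac{1}{5}\right)^{2} = \left(\frac{53}{55}\right)^{2} = \frac{2809}{3025}$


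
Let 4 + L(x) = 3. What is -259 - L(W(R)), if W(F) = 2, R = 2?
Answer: -258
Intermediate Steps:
L(x) = -1 (L(x) = -4 + 3 = -1)
-259 - L(W(R)) = -259 - 1*(-1) = -259 + 1 = -258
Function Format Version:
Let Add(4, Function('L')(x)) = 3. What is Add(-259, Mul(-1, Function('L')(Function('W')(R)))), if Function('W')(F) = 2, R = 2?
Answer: -258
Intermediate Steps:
Function('L')(x) = -1 (Function('L')(x) = Add(-4, 3) = -1)
Add(-259, Mul(-1, Function('L')(Function('W')(R)))) = Add(-259, Mul(-1, -1)) = Add(-259, 1) = -258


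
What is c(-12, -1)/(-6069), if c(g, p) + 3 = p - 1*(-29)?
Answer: -25/6069 ≈ -0.0041193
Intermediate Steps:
c(g, p) = 26 + p (c(g, p) = -3 + (p - 1*(-29)) = -3 + (p + 29) = -3 + (29 + p) = 26 + p)
c(-12, -1)/(-6069) = (26 - 1)/(-6069) = 25*(-1/6069) = -25/6069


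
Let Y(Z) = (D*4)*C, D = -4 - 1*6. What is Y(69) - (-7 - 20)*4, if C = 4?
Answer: -52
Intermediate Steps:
D = -10 (D = -4 - 6 = -10)
Y(Z) = -160 (Y(Z) = -10*4*4 = -40*4 = -160)
Y(69) - (-7 - 20)*4 = -160 - (-7 - 20)*4 = -160 - (-27)*4 = -160 - 1*(-108) = -160 + 108 = -52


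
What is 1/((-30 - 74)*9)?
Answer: -1/936 ≈ -0.0010684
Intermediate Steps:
1/((-30 - 74)*9) = 1/(-104*9) = 1/(-936) = -1/936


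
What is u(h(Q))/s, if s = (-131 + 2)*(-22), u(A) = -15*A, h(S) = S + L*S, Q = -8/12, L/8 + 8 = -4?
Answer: -475/1419 ≈ -0.33474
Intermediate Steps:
L = -96 (L = -64 + 8*(-4) = -64 - 32 = -96)
Q = -2/3 (Q = -8*1/12 = -2/3 ≈ -0.66667)
h(S) = -95*S (h(S) = S - 96*S = -95*S)
s = 2838 (s = -129*(-22) = 2838)
u(h(Q))/s = -(-1425)*(-2)/3/2838 = -15*190/3*(1/2838) = -950*1/2838 = -475/1419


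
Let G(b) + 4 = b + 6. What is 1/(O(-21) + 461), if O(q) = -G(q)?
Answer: 1/480 ≈ 0.0020833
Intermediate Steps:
G(b) = 2 + b (G(b) = -4 + (b + 6) = -4 + (6 + b) = 2 + b)
O(q) = -2 - q (O(q) = -(2 + q) = -2 - q)
1/(O(-21) + 461) = 1/((-2 - 1*(-21)) + 461) = 1/((-2 + 21) + 461) = 1/(19 + 461) = 1/480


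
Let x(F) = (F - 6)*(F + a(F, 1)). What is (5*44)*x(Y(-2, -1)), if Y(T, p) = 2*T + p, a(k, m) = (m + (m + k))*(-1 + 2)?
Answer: 19360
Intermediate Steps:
a(k, m) = k + 2*m (a(k, m) = (m + (k + m))*1 = (k + 2*m)*1 = k + 2*m)
Y(T, p) = p + 2*T
x(F) = (-6 + F)*(2 + 2*F) (x(F) = (F - 6)*(F + (F + 2*1)) = (-6 + F)*(F + (F + 2)) = (-6 + F)*(F + (2 + F)) = (-6 + F)*(2 + 2*F))
(5*44)*x(Y(-2, -1)) = (5*44)*(-12 - 10*(-1 + 2*(-2)) + 2*(-1 + 2*(-2))²) = 220*(-12 - 10*(-1 - 4) + 2*(-1 - 4)²) = 220*(-12 - 10*(-5) + 2*(-5)²) = 220*(-12 + 50 + 2*25) = 220*(-12 + 50 + 50) = 220*88 = 19360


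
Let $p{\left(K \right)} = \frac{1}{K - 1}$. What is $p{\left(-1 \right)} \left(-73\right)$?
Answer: $\frac{73}{2} \approx 36.5$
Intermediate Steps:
$p{\left(K \right)} = \frac{1}{-1 + K}$
$p{\left(-1 \right)} \left(-73\right) = \frac{1}{-1 - 1} \left(-73\right) = \frac{1}{-2} \left(-73\right) = \left(- \frac{1}{2}\right) \left(-73\right) = \frac{73}{2}$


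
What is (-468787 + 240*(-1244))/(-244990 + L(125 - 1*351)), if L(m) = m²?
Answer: 109621/27702 ≈ 3.9571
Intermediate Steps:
(-468787 + 240*(-1244))/(-244990 + L(125 - 1*351)) = (-468787 + 240*(-1244))/(-244990 + (125 - 1*351)²) = (-468787 - 298560)/(-244990 + (125 - 351)²) = -767347/(-244990 + (-226)²) = -767347/(-244990 + 51076) = -767347/(-193914) = -767347*(-1/193914) = 109621/27702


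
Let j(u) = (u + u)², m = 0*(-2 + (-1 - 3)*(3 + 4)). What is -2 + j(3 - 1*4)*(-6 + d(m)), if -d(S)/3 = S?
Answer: -26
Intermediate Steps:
m = 0 (m = 0*(-2 - 4*7) = 0*(-2 - 28) = 0*(-30) = 0)
j(u) = 4*u² (j(u) = (2*u)² = 4*u²)
d(S) = -3*S
-2 + j(3 - 1*4)*(-6 + d(m)) = -2 + (4*(3 - 1*4)²)*(-6 - 3*0) = -2 + (4*(3 - 4)²)*(-6 + 0) = -2 + (4*(-1)²)*(-6) = -2 + (4*1)*(-6) = -2 + 4*(-6) = -2 - 24 = -26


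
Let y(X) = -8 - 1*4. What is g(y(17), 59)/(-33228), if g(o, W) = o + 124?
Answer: -28/8307 ≈ -0.0033707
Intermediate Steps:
y(X) = -12 (y(X) = -8 - 4 = -12)
g(o, W) = 124 + o
g(y(17), 59)/(-33228) = (124 - 12)/(-33228) = 112*(-1/33228) = -28/8307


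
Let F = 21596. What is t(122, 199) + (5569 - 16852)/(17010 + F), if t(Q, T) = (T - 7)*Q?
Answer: 904295661/38606 ≈ 23424.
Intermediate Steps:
t(Q, T) = Q*(-7 + T) (t(Q, T) = (-7 + T)*Q = Q*(-7 + T))
t(122, 199) + (5569 - 16852)/(17010 + F) = 122*(-7 + 199) + (5569 - 16852)/(17010 + 21596) = 122*192 - 11283/38606 = 23424 - 11283*1/38606 = 23424 - 11283/38606 = 904295661/38606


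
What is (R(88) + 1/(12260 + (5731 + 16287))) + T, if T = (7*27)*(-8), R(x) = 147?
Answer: -46789469/34278 ≈ -1365.0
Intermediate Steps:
T = -1512 (T = 189*(-8) = -1512)
(R(88) + 1/(12260 + (5731 + 16287))) + T = (147 + 1/(12260 + (5731 + 16287))) - 1512 = (147 + 1/(12260 + 22018)) - 1512 = (147 + 1/34278) - 1512 = 5038867/34278 - 1512 = -46789469/34278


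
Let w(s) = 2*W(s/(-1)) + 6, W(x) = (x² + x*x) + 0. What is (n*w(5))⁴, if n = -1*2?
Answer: 2019963136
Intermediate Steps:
n = -2
W(x) = 2*x² (W(x) = (x² + x²) + 0 = 2*x² + 0 = 2*x²)
w(s) = 6 + 4*s² (w(s) = 2*(2*(s/(-1))²) + 6 = 2*(2*(s*(-1))²) + 6 = 2*(2*(-s)²) + 6 = 2*(2*s²) + 6 = 4*s² + 6 = 6 + 4*s²)
(n*w(5))⁴ = (-2*(6 + 4*5²))⁴ = (-2*(6 + 4*25))⁴ = (-2*(6 + 100))⁴ = (-2*106)⁴ = (-212)⁴ = 2019963136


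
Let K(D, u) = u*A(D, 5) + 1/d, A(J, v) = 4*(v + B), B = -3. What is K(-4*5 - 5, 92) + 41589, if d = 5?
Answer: 211626/5 ≈ 42325.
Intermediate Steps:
A(J, v) = -12 + 4*v (A(J, v) = 4*(v - 3) = 4*(-3 + v) = -12 + 4*v)
K(D, u) = ⅕ + 8*u (K(D, u) = u*(-12 + 4*5) + 1/5 = u*(-12 + 20) + ⅕ = u*8 + ⅕ = 8*u + ⅕ = ⅕ + 8*u)
K(-4*5 - 5, 92) + 41589 = (⅕ + 8*92) + 41589 = (⅕ + 736) + 41589 = 3681/5 + 41589 = 211626/5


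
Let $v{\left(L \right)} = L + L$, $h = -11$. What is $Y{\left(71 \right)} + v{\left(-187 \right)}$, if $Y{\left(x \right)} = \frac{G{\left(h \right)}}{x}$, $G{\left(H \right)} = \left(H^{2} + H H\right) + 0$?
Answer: $- \frac{26312}{71} \approx -370.59$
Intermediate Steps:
$G{\left(H \right)} = 2 H^{2}$ ($G{\left(H \right)} = \left(H^{2} + H^{2}\right) + 0 = 2 H^{2} + 0 = 2 H^{2}$)
$v{\left(L \right)} = 2 L$
$Y{\left(x \right)} = \frac{242}{x}$ ($Y{\left(x \right)} = \frac{2 \left(-11\right)^{2}}{x} = \frac{2 \cdot 121}{x} = \frac{242}{x}$)
$Y{\left(71 \right)} + v{\left(-187 \right)} = \frac{242}{71} + 2 \left(-187\right) = 242 \cdot \frac{1}{71} - 374 = \frac{242}{71} - 374 = - \frac{26312}{71}$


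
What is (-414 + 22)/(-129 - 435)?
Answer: 98/141 ≈ 0.69504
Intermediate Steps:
(-414 + 22)/(-129 - 435) = -392/(-564) = -392*(-1/564) = 98/141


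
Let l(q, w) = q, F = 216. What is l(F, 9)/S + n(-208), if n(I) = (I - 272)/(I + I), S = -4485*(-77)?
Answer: 132897/115115 ≈ 1.1545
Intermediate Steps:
S = 345345
n(I) = (-272 + I)/(2*I) (n(I) = (-272 + I)/((2*I)) = (-272 + I)*(1/(2*I)) = (-272 + I)/(2*I))
l(F, 9)/S + n(-208) = 216/345345 + (½)*(-272 - 208)/(-208) = 216*(1/345345) + (½)*(-1/208)*(-480) = 72/115115 + 15/13 = 132897/115115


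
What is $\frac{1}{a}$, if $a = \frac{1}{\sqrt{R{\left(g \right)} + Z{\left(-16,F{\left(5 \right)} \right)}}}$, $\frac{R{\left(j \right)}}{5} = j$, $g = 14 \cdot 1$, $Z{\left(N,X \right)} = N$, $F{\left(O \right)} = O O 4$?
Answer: $3 \sqrt{6} \approx 7.3485$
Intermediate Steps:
$F{\left(O \right)} = 4 O^{2}$ ($F{\left(O \right)} = O^{2} \cdot 4 = 4 O^{2}$)
$g = 14$
$R{\left(j \right)} = 5 j$
$a = \frac{\sqrt{6}}{18}$ ($a = \frac{1}{\sqrt{5 \cdot 14 - 16}} = \frac{1}{\sqrt{70 - 16}} = \frac{1}{\sqrt{54}} = \frac{1}{3 \sqrt{6}} = \frac{\sqrt{6}}{18} \approx 0.13608$)
$\frac{1}{a} = \frac{1}{\frac{1}{18} \sqrt{6}} = 3 \sqrt{6}$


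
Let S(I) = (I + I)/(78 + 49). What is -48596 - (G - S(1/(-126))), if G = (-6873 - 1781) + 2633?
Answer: -340642576/8001 ≈ -42575.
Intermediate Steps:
G = -6021 (G = -8654 + 2633 = -6021)
S(I) = 2*I/127 (S(I) = (2*I)/127 = (2*I)*(1/127) = 2*I/127)
-48596 - (G - S(1/(-126))) = -48596 - (-6021 - 2/(127*(-126))) = -48596 - (-6021 - 2*(-1)/(127*126)) = -48596 - (-6021 - 1*(-1/8001)) = -48596 - (-6021 + 1/8001) = -48596 - 1*(-48174020/8001) = -48596 + 48174020/8001 = -340642576/8001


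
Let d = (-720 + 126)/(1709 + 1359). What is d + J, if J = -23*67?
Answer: -2364191/1534 ≈ -1541.2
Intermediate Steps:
J = -1541
d = -297/1534 (d = -594/3068 = -594*1/3068 = -297/1534 ≈ -0.19361)
d + J = -297/1534 - 1541 = -2364191/1534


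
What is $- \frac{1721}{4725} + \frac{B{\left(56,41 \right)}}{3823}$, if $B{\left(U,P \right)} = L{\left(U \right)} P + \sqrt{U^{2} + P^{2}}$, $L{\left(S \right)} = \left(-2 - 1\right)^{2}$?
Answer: $- \frac{4835858}{18063675} + \frac{\sqrt{4817}}{3823} \approx -0.24956$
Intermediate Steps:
$L{\left(S \right)} = 9$ ($L{\left(S \right)} = \left(-3\right)^{2} = 9$)
$B{\left(U,P \right)} = \sqrt{P^{2} + U^{2}} + 9 P$ ($B{\left(U,P \right)} = 9 P + \sqrt{U^{2} + P^{2}} = 9 P + \sqrt{P^{2} + U^{2}} = \sqrt{P^{2} + U^{2}} + 9 P$)
$- \frac{1721}{4725} + \frac{B{\left(56,41 \right)}}{3823} = - \frac{1721}{4725} + \frac{\sqrt{41^{2} + 56^{2}} + 9 \cdot 41}{3823} = \left(-1721\right) \frac{1}{4725} + \left(\sqrt{1681 + 3136} + 369\right) \frac{1}{3823} = - \frac{1721}{4725} + \left(\sqrt{4817} + 369\right) \frac{1}{3823} = - \frac{1721}{4725} + \left(369 + \sqrt{4817}\right) \frac{1}{3823} = - \frac{1721}{4725} + \left(\frac{369}{3823} + \frac{\sqrt{4817}}{3823}\right) = - \frac{4835858}{18063675} + \frac{\sqrt{4817}}{3823}$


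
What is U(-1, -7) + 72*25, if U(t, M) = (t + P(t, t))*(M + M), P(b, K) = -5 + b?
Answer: 1898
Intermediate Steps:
U(t, M) = 2*M*(-5 + 2*t) (U(t, M) = (t + (-5 + t))*(M + M) = (-5 + 2*t)*(2*M) = 2*M*(-5 + 2*t))
U(-1, -7) + 72*25 = 2*(-7)*(-5 + 2*(-1)) + 72*25 = 2*(-7)*(-5 - 2) + 1800 = 2*(-7)*(-7) + 1800 = 98 + 1800 = 1898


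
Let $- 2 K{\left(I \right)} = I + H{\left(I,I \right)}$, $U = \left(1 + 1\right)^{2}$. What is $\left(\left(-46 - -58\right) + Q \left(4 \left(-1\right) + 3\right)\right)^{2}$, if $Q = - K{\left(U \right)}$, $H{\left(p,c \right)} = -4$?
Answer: $144$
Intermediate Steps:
$U = 4$ ($U = 2^{2} = 4$)
$K{\left(I \right)} = 2 - \frac{I}{2}$ ($K{\left(I \right)} = - \frac{I - 4}{2} = - \frac{-4 + I}{2} = 2 - \frac{I}{2}$)
$Q = 0$ ($Q = - (2 - 2) = \left(-1\right) 0 = 0$)
$\left(\left(-46 - -58\right) + Q \left(4 \left(-1\right) + 3\right)\right)^{2} = \left(\left(-46 - -58\right) + 0 \left(4 \left(-1\right) + 3\right)\right)^{2} = \left(\left(-46 + 58\right) + 0 \left(-4 + 3\right)\right)^{2} = \left(12 + 0 \left(-1\right)\right)^{2} = \left(12 + 0\right)^{2} = 12^{2} = 144$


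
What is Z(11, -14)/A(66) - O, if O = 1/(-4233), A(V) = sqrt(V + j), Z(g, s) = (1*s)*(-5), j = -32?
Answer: 1/4233 + 35*sqrt(34)/17 ≈ 12.005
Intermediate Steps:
Z(g, s) = -5*s (Z(g, s) = s*(-5) = -5*s)
A(V) = sqrt(-32 + V) (A(V) = sqrt(V - 32) = sqrt(-32 + V))
O = -1/4233 ≈ -0.00023624
Z(11, -14)/A(66) - O = (-5*(-14))/(sqrt(-32 + 66)) - 1*(-1/4233) = 70/(sqrt(34)) + 1/4233 = 70*(sqrt(34)/34) + 1/4233 = 35*sqrt(34)/17 + 1/4233 = 1/4233 + 35*sqrt(34)/17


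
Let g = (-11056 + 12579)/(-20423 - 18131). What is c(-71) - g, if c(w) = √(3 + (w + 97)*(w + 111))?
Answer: 1523/38554 + √1043 ≈ 32.335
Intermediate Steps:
g = -1523/38554 (g = 1523/(-38554) = 1523*(-1/38554) = -1523/38554 ≈ -0.039503)
c(w) = √(3 + (97 + w)*(111 + w))
c(-71) - g = √(10770 + (-71)² + 208*(-71)) - 1*(-1523/38554) = √(10770 + 5041 - 14768) + 1523/38554 = √1043 + 1523/38554 = 1523/38554 + √1043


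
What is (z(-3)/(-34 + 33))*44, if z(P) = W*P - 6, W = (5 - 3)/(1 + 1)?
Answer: 396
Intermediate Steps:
W = 1 (W = 2/2 = 2*(½) = 1)
z(P) = -6 + P (z(P) = 1*P - 6 = P - 6 = -6 + P)
(z(-3)/(-34 + 33))*44 = ((-6 - 3)/(-34 + 33))*44 = (-9/(-1))*44 = -1*(-9)*44 = 9*44 = 396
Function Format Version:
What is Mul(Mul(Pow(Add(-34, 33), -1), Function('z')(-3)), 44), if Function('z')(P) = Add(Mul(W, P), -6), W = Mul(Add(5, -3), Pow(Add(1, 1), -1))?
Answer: 396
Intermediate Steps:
W = 1 (W = Mul(2, Pow(2, -1)) = Mul(2, Rational(1, 2)) = 1)
Function('z')(P) = Add(-6, P) (Function('z')(P) = Add(Mul(1, P), -6) = Add(P, -6) = Add(-6, P))
Mul(Mul(Pow(Add(-34, 33), -1), Function('z')(-3)), 44) = Mul(Mul(Pow(Add(-34, 33), -1), Add(-6, -3)), 44) = Mul(Mul(Pow(-1, -1), -9), 44) = Mul(Mul(-1, -9), 44) = Mul(9, 44) = 396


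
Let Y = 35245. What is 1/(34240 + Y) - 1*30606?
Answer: -2126657909/69485 ≈ -30606.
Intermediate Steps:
1/(34240 + Y) - 1*30606 = 1/(34240 + 35245) - 1*30606 = 1/69485 - 30606 = -2126657909/69485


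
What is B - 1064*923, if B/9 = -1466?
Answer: -995266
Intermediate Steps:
B = -13194 (B = 9*(-1466) = -13194)
B - 1064*923 = -13194 - 1064*923 = -13194 - 982072 = -995266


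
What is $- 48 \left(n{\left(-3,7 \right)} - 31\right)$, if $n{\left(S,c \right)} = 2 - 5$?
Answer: $1632$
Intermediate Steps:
$n{\left(S,c \right)} = -3$
$- 48 \left(n{\left(-3,7 \right)} - 31\right) = - 48 \left(-3 - 31\right) = \left(-48\right) \left(-34\right) = 1632$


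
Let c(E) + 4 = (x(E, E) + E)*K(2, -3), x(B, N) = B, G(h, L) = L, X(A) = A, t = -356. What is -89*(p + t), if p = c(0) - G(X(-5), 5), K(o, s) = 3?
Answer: 32485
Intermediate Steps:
c(E) = -4 + 6*E (c(E) = -4 + (E + E)*3 = -4 + (2*E)*3 = -4 + 6*E)
p = -9 (p = (-4 + 6*0) - 1*5 = (-4 + 0) - 5 = -4 - 5 = -9)
-89*(p + t) = -89*(-9 - 356) = -89*(-365) = 32485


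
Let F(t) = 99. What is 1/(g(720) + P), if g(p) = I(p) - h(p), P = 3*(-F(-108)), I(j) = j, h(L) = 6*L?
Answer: -1/3897 ≈ -0.00025661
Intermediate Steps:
P = -297 (P = 3*(-1*99) = 3*(-99) = -297)
g(p) = -5*p (g(p) = p - 6*p = -5*p)
1/(g(720) + P) = 1/(-5*720 - 297) = 1/(-3600 - 297) = 1/(-3897) = -1/3897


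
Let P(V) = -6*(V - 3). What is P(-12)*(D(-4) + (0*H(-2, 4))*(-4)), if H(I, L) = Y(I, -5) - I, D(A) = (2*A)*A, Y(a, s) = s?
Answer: 2880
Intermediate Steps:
P(V) = 18 - 6*V (P(V) = -6*(-3 + V) = 18 - 6*V)
D(A) = 2*A²
H(I, L) = -5 - I
P(-12)*(D(-4) + (0*H(-2, 4))*(-4)) = (18 - 6*(-12))*(2*(-4)² + (0*(-5 - 1*(-2)))*(-4)) = (18 + 72)*(2*16 + (0*(-5 + 2))*(-4)) = 90*(32 + (0*(-3))*(-4)) = 90*(32 + 0*(-4)) = 90*(32 + 0) = 90*32 = 2880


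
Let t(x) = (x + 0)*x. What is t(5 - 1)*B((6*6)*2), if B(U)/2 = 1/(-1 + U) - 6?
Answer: -13600/71 ≈ -191.55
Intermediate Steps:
t(x) = x² (t(x) = x*x = x²)
B(U) = -12 + 2/(-1 + U) (B(U) = 2*(1/(-1 + U) - 6) = 2*(-6 + 1/(-1 + U)) = -12 + 2/(-1 + U))
t(5 - 1)*B((6*6)*2) = (5 - 1)²*(2*(7 - 6*6*6*2)/(-1 + (6*6)*2)) = 4²*(2*(7 - 216*2)/(-1 + 36*2)) = 16*(2*(7 - 6*72)/(-1 + 72)) = 16*(2*(7 - 432)/71) = 16*(2*(1/71)*(-425)) = 16*(-850/71) = -13600/71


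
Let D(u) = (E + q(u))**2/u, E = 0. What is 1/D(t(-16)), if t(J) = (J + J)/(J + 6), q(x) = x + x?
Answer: 5/64 ≈ 0.078125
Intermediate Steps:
q(x) = 2*x
t(J) = 2*J/(6 + J) (t(J) = (2*J)/(6 + J) = 2*J/(6 + J))
D(u) = 4*u (D(u) = (0 + 2*u)**2/u = (2*u)**2/u = (4*u**2)/u = 4*u)
1/D(t(-16)) = 1/(4*(2*(-16)/(6 - 16))) = 1/(4*(2*(-16)/(-10))) = 1/(4*(2*(-16)*(-1/10))) = 1/(4*(16/5)) = 1/(64/5) = 5/64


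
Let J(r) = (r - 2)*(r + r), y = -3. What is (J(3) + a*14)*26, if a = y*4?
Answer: -4212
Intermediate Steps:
J(r) = 2*r*(-2 + r) (J(r) = (-2 + r)*(2*r) = 2*r*(-2 + r))
a = -12 (a = -3*4 = -12)
(J(3) + a*14)*26 = (2*3*(-2 + 3) - 12*14)*26 = (2*3*1 - 168)*26 = (6 - 168)*26 = -162*26 = -4212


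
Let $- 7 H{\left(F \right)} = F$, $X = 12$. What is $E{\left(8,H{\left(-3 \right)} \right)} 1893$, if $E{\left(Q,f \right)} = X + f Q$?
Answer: $\frac{204444}{7} \approx 29206.0$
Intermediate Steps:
$H{\left(F \right)} = - \frac{F}{7}$
$E{\left(Q,f \right)} = 12 + Q f$ ($E{\left(Q,f \right)} = 12 + f Q = 12 + Q f$)
$E{\left(8,H{\left(-3 \right)} \right)} 1893 = \left(12 + 8 \left(\left(- \frac{1}{7}\right) \left(-3\right)\right)\right) 1893 = \left(12 + 8 \cdot \frac{3}{7}\right) 1893 = \left(12 + \frac{24}{7}\right) 1893 = \frac{108}{7} \cdot 1893 = \frac{204444}{7}$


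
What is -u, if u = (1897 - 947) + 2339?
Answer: -3289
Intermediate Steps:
u = 3289 (u = 950 + 2339 = 3289)
-u = -1*3289 = -3289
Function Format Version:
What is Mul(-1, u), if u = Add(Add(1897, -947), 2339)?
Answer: -3289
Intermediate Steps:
u = 3289 (u = Add(950, 2339) = 3289)
Mul(-1, u) = Mul(-1, 3289) = -3289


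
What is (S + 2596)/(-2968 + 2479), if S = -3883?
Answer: 429/163 ≈ 2.6319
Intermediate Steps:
(S + 2596)/(-2968 + 2479) = (-3883 + 2596)/(-2968 + 2479) = -1287/(-489) = -1287*(-1/489) = 429/163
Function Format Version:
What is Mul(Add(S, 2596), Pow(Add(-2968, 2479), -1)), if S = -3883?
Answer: Rational(429, 163) ≈ 2.6319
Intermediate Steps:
Mul(Add(S, 2596), Pow(Add(-2968, 2479), -1)) = Mul(Add(-3883, 2596), Pow(Add(-2968, 2479), -1)) = Mul(-1287, Pow(-489, -1)) = Mul(-1287, Rational(-1, 489)) = Rational(429, 163)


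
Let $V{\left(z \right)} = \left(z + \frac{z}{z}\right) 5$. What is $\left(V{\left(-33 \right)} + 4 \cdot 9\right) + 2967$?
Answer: $2843$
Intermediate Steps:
$V{\left(z \right)} = 5 + 5 z$ ($V{\left(z \right)} = \left(z + 1\right) 5 = \left(1 + z\right) 5 = 5 + 5 z$)
$\left(V{\left(-33 \right)} + 4 \cdot 9\right) + 2967 = \left(\left(5 + 5 \left(-33\right)\right) + 4 \cdot 9\right) + 2967 = \left(\left(5 - 165\right) + 36\right) + 2967 = \left(-160 + 36\right) + 2967 = -124 + 2967 = 2843$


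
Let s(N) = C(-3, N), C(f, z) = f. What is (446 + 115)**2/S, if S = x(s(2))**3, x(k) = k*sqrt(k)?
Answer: -34969*I*sqrt(3)/27 ≈ -2243.3*I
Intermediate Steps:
s(N) = -3
x(k) = k**(3/2)
S = 81*I*sqrt(3) (S = ((-3)**(3/2))**3 = (-3*I*sqrt(3))**3 = 81*I*sqrt(3) ≈ 140.3*I)
(446 + 115)**2/S = (446 + 115)**2/((81*I*sqrt(3))) = 561**2*(-I*sqrt(3)/243) = 314721*(-I*sqrt(3)/243) = -34969*I*sqrt(3)/27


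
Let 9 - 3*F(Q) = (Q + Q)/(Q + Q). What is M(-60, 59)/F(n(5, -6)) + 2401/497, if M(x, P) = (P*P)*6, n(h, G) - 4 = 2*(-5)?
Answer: 2225731/284 ≈ 7837.1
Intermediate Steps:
n(h, G) = -6 (n(h, G) = 4 + 2*(-5) = 4 - 10 = -6)
M(x, P) = 6*P² (M(x, P) = P²*6 = 6*P²)
F(Q) = 8/3 (F(Q) = 3 - (Q + Q)/(3*(Q + Q)) = 3 - 2*Q/(3*(2*Q)) = 3 - 2*Q*1/(2*Q)/3 = 3 - ⅓*1 = 3 - ⅓ = 8/3)
M(-60, 59)/F(n(5, -6)) + 2401/497 = (6*59²)/(8/3) + 2401/497 = (6*3481)*(3/8) + 2401*(1/497) = 20886*(3/8) + 343/71 = 31329/4 + 343/71 = 2225731/284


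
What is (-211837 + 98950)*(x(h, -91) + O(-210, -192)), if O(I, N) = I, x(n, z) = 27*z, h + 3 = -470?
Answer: 301069629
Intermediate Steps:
h = -473 (h = -3 - 470 = -473)
(-211837 + 98950)*(x(h, -91) + O(-210, -192)) = (-211837 + 98950)*(27*(-91) - 210) = -112887*(-2457 - 210) = -112887*(-2667) = 301069629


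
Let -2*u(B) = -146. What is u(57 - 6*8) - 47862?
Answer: -47789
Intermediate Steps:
u(B) = 73 (u(B) = -½*(-146) = 73)
u(57 - 6*8) - 47862 = 73 - 47862 = -47789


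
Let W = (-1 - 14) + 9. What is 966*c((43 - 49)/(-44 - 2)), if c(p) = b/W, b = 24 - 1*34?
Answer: 1610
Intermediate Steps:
b = -10 (b = 24 - 34 = -10)
W = -6 (W = -15 + 9 = -6)
c(p) = 5/3 (c(p) = -10/(-6) = -10*(-1/6) = 5/3)
966*c((43 - 49)/(-44 - 2)) = 966*(5/3) = 1610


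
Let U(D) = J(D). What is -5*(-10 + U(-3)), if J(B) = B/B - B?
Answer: 30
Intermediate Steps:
J(B) = 1 - B
U(D) = 1 - D
-5*(-10 + U(-3)) = -5*(-10 + (1 - 1*(-3))) = -5*(-10 + (1 + 3)) = -5*(-10 + 4) = -5*(-6) = 30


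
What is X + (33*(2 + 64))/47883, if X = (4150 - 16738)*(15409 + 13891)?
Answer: -535170008334/1451 ≈ -3.6883e+8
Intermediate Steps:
X = -368828400 (X = -12588*29300 = -368828400)
X + (33*(2 + 64))/47883 = -368828400 + (33*(2 + 64))/47883 = -368828400 + (33*66)*(1/47883) = -368828400 + 2178*(1/47883) = -368828400 + 66/1451 = -535170008334/1451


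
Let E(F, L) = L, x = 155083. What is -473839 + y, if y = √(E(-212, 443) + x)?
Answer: -473839 + 161*√6 ≈ -4.7344e+5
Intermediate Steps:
y = 161*√6 (y = √(443 + 155083) = √155526 = 161*√6 ≈ 394.37)
-473839 + y = -473839 + 161*√6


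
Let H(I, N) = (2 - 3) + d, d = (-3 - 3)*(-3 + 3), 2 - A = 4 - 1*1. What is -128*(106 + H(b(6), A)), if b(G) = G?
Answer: -13440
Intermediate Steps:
A = -1 (A = 2 - (4 - 1*1) = 2 - (4 - 1) = 2 - 1*3 = 2 - 3 = -1)
d = 0 (d = -6*0 = 0)
H(I, N) = -1 (H(I, N) = (2 - 3) + 0 = -1 + 0 = -1)
-128*(106 + H(b(6), A)) = -128*(106 - 1) = -128*105 = -13440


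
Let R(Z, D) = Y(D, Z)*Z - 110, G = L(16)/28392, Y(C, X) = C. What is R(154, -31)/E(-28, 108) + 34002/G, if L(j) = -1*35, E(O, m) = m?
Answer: -1241211043/45 ≈ -2.7582e+7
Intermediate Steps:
L(j) = -35
G = -5/4056 (G = -35/28392 = -35*1/28392 = -5/4056 ≈ -0.0012327)
R(Z, D) = -110 + D*Z (R(Z, D) = D*Z - 110 = -110 + D*Z)
R(154, -31)/E(-28, 108) + 34002/G = (-110 - 31*154)/108 + 34002/(-5/4056) = (-110 - 4774)*(1/108) + 34002*(-4056/5) = -4884*1/108 - 137912112/5 = -407/9 - 137912112/5 = -1241211043/45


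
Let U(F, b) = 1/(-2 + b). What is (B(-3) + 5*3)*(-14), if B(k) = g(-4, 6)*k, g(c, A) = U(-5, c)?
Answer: -217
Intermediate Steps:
g(c, A) = 1/(-2 + c)
B(k) = -k/6 (B(k) = k/(-2 - 4) = k/(-6) = -k/6)
(B(-3) + 5*3)*(-14) = (-1/6*(-3) + 5*3)*(-14) = (1/2 + 15)*(-14) = (31/2)*(-14) = -217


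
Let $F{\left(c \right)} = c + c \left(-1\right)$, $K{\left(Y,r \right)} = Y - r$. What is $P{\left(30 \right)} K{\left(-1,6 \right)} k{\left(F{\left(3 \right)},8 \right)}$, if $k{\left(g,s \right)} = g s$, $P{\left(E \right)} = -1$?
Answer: $0$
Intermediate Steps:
$F{\left(c \right)} = 0$ ($F{\left(c \right)} = c - c = 0$)
$P{\left(30 \right)} K{\left(-1,6 \right)} k{\left(F{\left(3 \right)},8 \right)} = - \left(-1 - 6\right) 0 \cdot 8 = - \left(-1 - 6\right) 0 = - \left(-7\right) 0 = \left(-1\right) 0 = 0$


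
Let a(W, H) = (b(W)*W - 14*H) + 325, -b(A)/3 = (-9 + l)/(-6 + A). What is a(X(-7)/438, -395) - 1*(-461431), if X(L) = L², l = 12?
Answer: 1205131035/2579 ≈ 4.6729e+5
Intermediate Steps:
b(A) = -9/(-6 + A) (b(A) = -3*(-9 + 12)/(-6 + A) = -9/(-6 + A))
a(W, H) = 325 - 14*H - 9*W/(-6 + W) (a(W, H) = ((-9/(-6 + W))*W - 14*H) + 325 = (-9*W/(-6 + W) - 14*H) + 325 = (-14*H - 9*W/(-6 + W)) + 325 = 325 - 14*H - 9*W/(-6 + W))
a(X(-7)/438, -395) - 1*(-461431) = (-9*(-7)²/438 + (-6 + (-7)²/438)*(325 - 14*(-395)))/(-6 + (-7)²/438) - 1*(-461431) = (-441/438 + (-6 + 49*(1/438))*(325 + 5530))/(-6 + 49*(1/438)) + 461431 = (-9*49/438 + (-6 + 49/438)*5855)/(-6 + 49/438) + 461431 = (-147/146 - 2579/438*5855)/(-2579/438) + 461431 = -438*(-147/146 - 15100045/438)/2579 + 461431 = -438/2579*(-7550243/219) + 461431 = 15100486/2579 + 461431 = 1205131035/2579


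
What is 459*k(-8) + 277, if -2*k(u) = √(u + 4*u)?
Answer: 277 - 459*I*√10 ≈ 277.0 - 1451.5*I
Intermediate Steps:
k(u) = -√5*√u/2 (k(u) = -√(u + 4*u)/2 = -√5*√u/2)
459*k(-8) + 277 = 459*(-√5*√(-8)/2) + 277 = 459*(-√5*2*I*√2/2) + 277 = 459*(-I*√10) + 277 = -459*I*√10 + 277 = 277 - 459*I*√10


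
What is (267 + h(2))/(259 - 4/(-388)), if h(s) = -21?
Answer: 11931/12562 ≈ 0.94977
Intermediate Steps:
(267 + h(2))/(259 - 4/(-388)) = (267 - 21)/(259 - 4/(-388)) = 246/(259 - 4*(-1/388)) = 246/(259 + 1/97) = 246/(25124/97) = 246*(97/25124) = 11931/12562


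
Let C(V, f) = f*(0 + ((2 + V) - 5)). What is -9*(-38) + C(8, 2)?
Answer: 352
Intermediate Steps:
C(V, f) = f*(-3 + V) (C(V, f) = f*(0 + (-3 + V)) = f*(-3 + V))
-9*(-38) + C(8, 2) = -9*(-38) + 2*(-3 + 8) = 342 + 2*5 = 342 + 10 = 352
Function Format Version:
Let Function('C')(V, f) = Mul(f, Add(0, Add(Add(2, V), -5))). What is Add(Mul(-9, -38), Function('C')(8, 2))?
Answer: 352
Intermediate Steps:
Function('C')(V, f) = Mul(f, Add(-3, V)) (Function('C')(V, f) = Mul(f, Add(0, Add(-3, V))) = Mul(f, Add(-3, V)))
Add(Mul(-9, -38), Function('C')(8, 2)) = Add(Mul(-9, -38), Mul(2, Add(-3, 8))) = Add(342, Mul(2, 5)) = Add(342, 10) = 352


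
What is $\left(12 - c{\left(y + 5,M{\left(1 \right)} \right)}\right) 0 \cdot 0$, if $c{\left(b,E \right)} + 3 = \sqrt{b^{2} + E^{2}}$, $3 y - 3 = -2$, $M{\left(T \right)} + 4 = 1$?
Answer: $0$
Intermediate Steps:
$M{\left(T \right)} = -3$ ($M{\left(T \right)} = -4 + 1 = -3$)
$y = \frac{1}{3}$ ($y = 1 + \frac{1}{3} \left(-2\right) = 1 - \frac{2}{3} = \frac{1}{3} \approx 0.33333$)
$c{\left(b,E \right)} = -3 + \sqrt{E^{2} + b^{2}}$ ($c{\left(b,E \right)} = -3 + \sqrt{b^{2} + E^{2}} = -3 + \sqrt{E^{2} + b^{2}}$)
$\left(12 - c{\left(y + 5,M{\left(1 \right)} \right)}\right) 0 \cdot 0 = \left(12 - \left(-3 + \sqrt{\left(-3\right)^{2} + \left(\frac{1}{3} + 5\right)^{2}}\right)\right) 0 \cdot 0 = \left(12 - \left(-3 + \sqrt{9 + \left(\frac{16}{3}\right)^{2}}\right)\right) 0 = \left(12 - \left(-3 + \sqrt{9 + \frac{256}{9}}\right)\right) 0 = \left(12 - \left(-3 + \sqrt{\frac{337}{9}}\right)\right) 0 = \left(12 - \left(-3 + \frac{\sqrt{337}}{3}\right)\right) 0 = \left(12 + \left(3 - \frac{\sqrt{337}}{3}\right)\right) 0 = \left(15 - \frac{\sqrt{337}}{3}\right) 0 = 0$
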